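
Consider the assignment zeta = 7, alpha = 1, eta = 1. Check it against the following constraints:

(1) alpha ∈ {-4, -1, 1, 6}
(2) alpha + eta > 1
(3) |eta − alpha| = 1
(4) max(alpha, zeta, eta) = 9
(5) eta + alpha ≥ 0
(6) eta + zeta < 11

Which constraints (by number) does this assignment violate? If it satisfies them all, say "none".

(1) alpha = 1 is in {-4, -1, 1, 6} — OK.
(2) alpha + eta = 1 + 1 = 2; 2 > 1 — OK.
(3) |1 − 1| = 0, not 1 — violated.
(4) max(1, 7, 1) = 7, not 9 — violated.
(5) eta + alpha = 1 + 1 = 2; 2 ≥ 0 — OK.
(6) eta + zeta = 1 + 7 = 8; 8 < 11 — OK.

The assignment fails constraints 3, 4.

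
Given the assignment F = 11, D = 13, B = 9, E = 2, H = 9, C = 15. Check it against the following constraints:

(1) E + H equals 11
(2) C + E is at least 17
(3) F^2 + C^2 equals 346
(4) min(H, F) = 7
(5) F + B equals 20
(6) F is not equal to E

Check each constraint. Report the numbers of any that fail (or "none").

No — constraint 4 is not satisfied.

(1) E + H = 2 + 9 = 11  true
(2) C + E = 15 + 2 = 17; 17 ≥ 17  true
(3) F^2 + C^2 = 11^2 + 15^2 = 121 + 225 = 346  true
(4) min(9, 11) = 9, not 7  false
(5) F + B = 11 + 9 = 20  true
(6) F = 11, E = 2; distinct  true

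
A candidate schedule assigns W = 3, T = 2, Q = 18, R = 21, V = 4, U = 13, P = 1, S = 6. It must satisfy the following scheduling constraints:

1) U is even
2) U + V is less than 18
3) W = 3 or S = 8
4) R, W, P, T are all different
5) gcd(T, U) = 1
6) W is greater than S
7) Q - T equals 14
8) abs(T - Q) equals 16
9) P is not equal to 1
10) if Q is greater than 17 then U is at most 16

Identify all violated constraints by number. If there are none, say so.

Constraints 1, 6, 7, and 9 are violated.

1) U = 13 is odd  ✗
2) U + V = 13 + 4 = 17; 17 < 18  ✓
3) W = 3 = 3 (first disjunct)  ✓
4) values 21, 3, 1, 2 are pairwise distinct  ✓
5) gcd(2, 13) = 1  ✓
6) W = 3, S = 6; 3 ≤ 6 (want >)  ✗
7) Q - T = 18 - 2 = 16, not 14  ✗
8) abs(2 - 18) = 16  ✓
9) P = 1, but 1 is required to differ  ✗
10) Q = 18 > 17, so we need U ≤ 16; U = 13 ≤ 16  ✓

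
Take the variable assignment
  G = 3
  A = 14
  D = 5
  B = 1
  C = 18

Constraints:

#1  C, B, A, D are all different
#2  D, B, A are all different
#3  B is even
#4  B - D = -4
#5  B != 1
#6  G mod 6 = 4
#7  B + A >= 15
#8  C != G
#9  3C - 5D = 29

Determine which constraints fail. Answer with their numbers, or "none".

#1 values 18, 1, 14, 5 are pairwise distinct  OK
#2 values 5, 1, 14 are pairwise distinct  OK
#3 B = 1 is odd  FAIL
#4 B - D = 1 - 5 = -4  OK
#5 B = 1, but 1 is required to differ  FAIL
#6 3 mod 6 = 3, not 4  FAIL
#7 B + A = 1 + 14 = 15; 15 ≥ 15  OK
#8 C = 18, G = 3; distinct  OK
#9 3C - 5D = 3(18) - 5(5) = 29  OK

No — constraints 3, 5, 6 are not satisfied.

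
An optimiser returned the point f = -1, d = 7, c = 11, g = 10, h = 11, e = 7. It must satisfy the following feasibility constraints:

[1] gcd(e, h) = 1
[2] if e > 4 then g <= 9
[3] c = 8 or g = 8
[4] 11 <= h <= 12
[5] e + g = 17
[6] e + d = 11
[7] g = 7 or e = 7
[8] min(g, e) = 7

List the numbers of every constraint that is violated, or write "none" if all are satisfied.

No — constraints 2, 3, and 6 are not satisfied.

[1] gcd(7, 11) = 1  yes
[2] e = 7 > 4, so we need g ≤ 9; but g = 10 > 9  no
[3] c = 11 ≠ 8 and g = 10 ≠ 8; both disjuncts false  no
[4] h = 11 lies in [11, 12]  yes
[5] e + g = 7 + 10 = 17  yes
[6] e + d = 7 + 7 = 14, not 11  no
[7] g = 10 ≠ 7, but e = 7 = 7 (second disjunct)  yes
[8] min(10, 7) = 7  yes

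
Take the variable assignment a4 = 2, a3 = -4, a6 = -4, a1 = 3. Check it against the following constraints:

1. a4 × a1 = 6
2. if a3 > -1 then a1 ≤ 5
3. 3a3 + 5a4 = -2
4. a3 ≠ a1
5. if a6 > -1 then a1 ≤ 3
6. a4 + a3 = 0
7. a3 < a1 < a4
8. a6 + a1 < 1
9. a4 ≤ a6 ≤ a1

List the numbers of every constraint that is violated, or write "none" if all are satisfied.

Constraints 6, 7, 9 are violated.

1. a4 × a1 = 2 × 3 = 6 — OK.
2. a3 = -4, not > -1; antecedent false, conditional vacuously true — OK.
3. 3a3 + 5a4 = 3(-4) + 5(2) = -2 — OK.
4. a3 = -4, a1 = 3; distinct — OK.
5. a6 = -4, not > -1; antecedent false, conditional vacuously true — OK.
6. a4 + a3 = 2 + (-4) = -2, not 0 — violated.
7. values -4, 3, 2; a1 = 3 is not < a4 = 2 — violated.
8. a6 + a1 = -4 + 3 = -1; -1 < 1 — OK.
9. values 2, -4, 3; a4 = 2 is not ≤ a6 = -4 — violated.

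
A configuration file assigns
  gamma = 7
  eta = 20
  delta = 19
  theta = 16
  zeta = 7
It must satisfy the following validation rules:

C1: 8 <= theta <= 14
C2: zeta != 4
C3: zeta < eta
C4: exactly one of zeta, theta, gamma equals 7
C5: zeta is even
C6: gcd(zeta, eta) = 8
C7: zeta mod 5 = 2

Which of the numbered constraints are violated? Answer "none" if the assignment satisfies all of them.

C1: theta = 16 is outside [8, 14]  ✘
C2: zeta = 7, and 7 ≠ 4  ✔
C3: zeta = 7, eta = 20; 7 < 20  ✔
C4: zeta=7, theta=16, gamma=7; 2 of them equal 7, not exactly one  ✘
C5: zeta = 7 is odd  ✘
C6: gcd(7, 20) = 1, not 8  ✘
C7: 7 mod 5 = 2  ✔

Constraints 1, 4, 5, and 6 are violated.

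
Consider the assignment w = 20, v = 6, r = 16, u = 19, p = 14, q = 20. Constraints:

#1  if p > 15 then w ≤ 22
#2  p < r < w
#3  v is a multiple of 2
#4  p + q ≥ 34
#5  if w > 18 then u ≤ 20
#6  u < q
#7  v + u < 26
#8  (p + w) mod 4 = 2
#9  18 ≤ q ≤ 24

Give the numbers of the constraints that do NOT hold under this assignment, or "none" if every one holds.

#1 p = 14, not > 15; antecedent false, conditional vacuously true — holds.
#2 values 14 < 16 < 20 — holds.
#3 6 / 2 = 3, so 2 divides 6 — holds.
#4 p + q = 14 + 20 = 34; 34 ≥ 34 — holds.
#5 w = 20 > 18, so we need u ≤ 20; u = 19 ≤ 20 — holds.
#6 u = 19, q = 20; 19 < 20 — holds.
#7 v + u = 6 + 19 = 25; 25 < 26 — holds.
#8 p + w = 34; 34 mod 4 = 2 — holds.
#9 q = 20 lies in [18, 24] — holds.

All constraints are satisfied.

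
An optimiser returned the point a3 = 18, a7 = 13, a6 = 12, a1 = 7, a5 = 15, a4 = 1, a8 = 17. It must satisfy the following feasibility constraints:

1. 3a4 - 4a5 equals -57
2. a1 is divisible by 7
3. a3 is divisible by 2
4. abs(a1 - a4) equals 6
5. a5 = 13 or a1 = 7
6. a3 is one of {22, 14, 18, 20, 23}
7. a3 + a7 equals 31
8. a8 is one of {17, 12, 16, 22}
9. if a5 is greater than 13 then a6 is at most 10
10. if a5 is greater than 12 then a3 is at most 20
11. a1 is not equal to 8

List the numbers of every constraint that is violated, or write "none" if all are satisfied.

Violated: 9.

1. 3a4 - 4a5 = 3(1) - 4(15) = -57  yes
2. 7 / 7 = 1, so 7 divides 7  yes
3. 18 / 2 = 9, so 2 divides 18  yes
4. abs(7 - 1) = 6  yes
5. a5 = 15 ≠ 13, but a1 = 7 = 7 (second disjunct)  yes
6. a3 = 18 is in {22, 14, 18, 20, 23}  yes
7. a3 + a7 = 18 + 13 = 31  yes
8. a8 = 17 is in {17, 12, 16, 22}  yes
9. a5 = 15 > 13, so we need a6 ≤ 10; but a6 = 12 > 10  no
10. a5 = 15 > 12, so we need a3 ≤ 20; a3 = 18 ≤ 20  yes
11. a1 = 7, and 7 ≠ 8  yes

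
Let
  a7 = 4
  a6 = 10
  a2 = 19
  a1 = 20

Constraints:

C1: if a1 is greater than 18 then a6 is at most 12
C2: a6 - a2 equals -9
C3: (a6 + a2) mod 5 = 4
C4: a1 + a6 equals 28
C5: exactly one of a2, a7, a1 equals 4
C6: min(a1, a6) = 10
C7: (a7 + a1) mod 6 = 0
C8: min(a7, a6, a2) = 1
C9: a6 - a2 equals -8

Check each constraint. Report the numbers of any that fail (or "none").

The assignment fails constraints 4, 8, and 9.

C1: a1 = 20 > 18, so we need a6 ≤ 12; a6 = 10 ≤ 12 — holds.
C2: a6 - a2 = 10 - 19 = -9 — holds.
C3: a6 + a2 = 29; 29 mod 5 = 4 — holds.
C4: a1 + a6 = 20 + 10 = 30, not 28 — does not hold.
C5: a2=19, a7=4, a1=20; 1 of them equals 4 — holds.
C6: min(20, 10) = 10 — holds.
C7: a7 + a1 = 24; 24 mod 6 = 0 — holds.
C8: min(4, 10, 19) = 4, not 1 — does not hold.
C9: a6 - a2 = 10 - 19 = -9, not -8 — does not hold.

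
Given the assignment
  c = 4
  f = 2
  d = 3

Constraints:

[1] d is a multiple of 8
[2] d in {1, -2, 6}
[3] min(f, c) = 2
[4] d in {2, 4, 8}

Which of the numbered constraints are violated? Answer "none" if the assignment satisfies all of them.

Constraints 1, 2, and 4 do not hold.

[1] 3 = 8*0 + 3, so 8 does not divide 3 — violated.
[2] d = 3 is not in {1, -2, 6} — violated.
[3] min(2, 4) = 2 — OK.
[4] d = 3 is not in {2, 4, 8} — violated.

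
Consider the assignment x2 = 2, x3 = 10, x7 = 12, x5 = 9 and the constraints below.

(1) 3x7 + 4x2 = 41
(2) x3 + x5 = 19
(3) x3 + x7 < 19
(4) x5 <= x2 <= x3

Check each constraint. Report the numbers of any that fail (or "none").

Constraints 1, 3, and 4 are violated.

(1) 3x7 + 4x2 = 3(12) + 4(2) = 44, not 41  FAIL
(2) x3 + x5 = 10 + 9 = 19  OK
(3) x3 + x7 = 10 + 12 = 22; 22 ≥ 19, bound 19 not met  FAIL
(4) values 9, 2, 10; x5 = 9 is not <= x2 = 2  FAIL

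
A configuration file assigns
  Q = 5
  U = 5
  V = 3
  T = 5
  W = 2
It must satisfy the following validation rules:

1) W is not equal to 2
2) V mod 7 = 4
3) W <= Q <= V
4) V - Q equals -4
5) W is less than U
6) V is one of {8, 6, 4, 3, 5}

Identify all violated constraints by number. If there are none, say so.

Constraints 1, 2, 3, and 4 are violated.

1) W = 2, but 2 is required to differ  false
2) 3 mod 7 = 3, not 4  false
3) values 2, 5, 3; Q = 5 is not <= V = 3  false
4) V - Q = 3 - 5 = -2, not -4  false
5) W = 2, U = 5; 2 < 5  true
6) V = 3 is in {8, 6, 4, 3, 5}  true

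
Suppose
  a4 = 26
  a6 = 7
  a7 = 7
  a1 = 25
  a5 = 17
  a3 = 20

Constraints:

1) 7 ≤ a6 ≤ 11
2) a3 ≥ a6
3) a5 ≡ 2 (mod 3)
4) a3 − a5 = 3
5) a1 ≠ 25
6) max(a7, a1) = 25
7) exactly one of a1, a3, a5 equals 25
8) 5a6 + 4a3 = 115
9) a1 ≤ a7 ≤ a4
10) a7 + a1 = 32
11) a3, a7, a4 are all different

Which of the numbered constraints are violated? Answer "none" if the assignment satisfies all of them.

1) a6 = 7 lies in [7, 11] — holds.
2) a3 = 20, a6 = 7; 20 ≥ 7 — holds.
3) 17 mod 3 = 2 — holds.
4) a3 − a5 = 20 − 17 = 3 — holds.
5) a1 = 25, but 25 is required to differ — fails.
6) max(7, 25) = 25 — holds.
7) a1=25, a3=20, a5=17; 1 of them equals 25 — holds.
8) 5a6 + 4a3 = 5(7) + 4(20) = 115 — holds.
9) values 25, 7, 26; a1 = 25 is not ≤ a7 = 7 — fails.
10) a7 + a1 = 7 + 25 = 32 — holds.
11) values 20, 7, 26 are pairwise distinct — holds.

Constraints 5 and 9 do not hold.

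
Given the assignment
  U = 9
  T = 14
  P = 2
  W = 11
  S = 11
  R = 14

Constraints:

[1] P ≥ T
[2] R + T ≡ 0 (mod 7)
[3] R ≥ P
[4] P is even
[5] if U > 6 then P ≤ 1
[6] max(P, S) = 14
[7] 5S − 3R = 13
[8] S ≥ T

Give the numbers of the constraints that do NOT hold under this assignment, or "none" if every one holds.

No — constraints 1, 5, 6, and 8 are not satisfied.

[1] P = 2, T = 14; 2 < 14 (want ≥) — fails.
[2] R + T = 28; 28 mod 7 = 0 — holds.
[3] R = 14, P = 2; 14 ≥ 2 — holds.
[4] P = 2 is even — holds.
[5] U = 9 > 6, so we need P ≤ 1; but P = 2 > 1 — fails.
[6] max(2, 11) = 11, not 14 — fails.
[7] 5S − 3R = 5(11) − 3(14) = 13 — holds.
[8] S = 11, T = 14; 11 < 14 (want ≥) — fails.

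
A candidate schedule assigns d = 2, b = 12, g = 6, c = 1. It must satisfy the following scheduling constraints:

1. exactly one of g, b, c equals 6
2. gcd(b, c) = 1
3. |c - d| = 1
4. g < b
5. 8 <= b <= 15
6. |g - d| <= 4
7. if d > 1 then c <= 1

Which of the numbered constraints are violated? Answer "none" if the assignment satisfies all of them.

None — every constraint holds.

1. g=6, b=12, c=1; 1 of them equals 6  yes
2. gcd(12, 1) = 1  yes
3. |1 - 2| = 1  yes
4. g = 6, b = 12; 6 < 12  yes
5. b = 12 lies in [8, 15]  yes
6. |6 - 2| = 4; 4 ≤ 4  yes
7. d = 2 > 1, so we need c ≤ 1; c = 1 ≤ 1  yes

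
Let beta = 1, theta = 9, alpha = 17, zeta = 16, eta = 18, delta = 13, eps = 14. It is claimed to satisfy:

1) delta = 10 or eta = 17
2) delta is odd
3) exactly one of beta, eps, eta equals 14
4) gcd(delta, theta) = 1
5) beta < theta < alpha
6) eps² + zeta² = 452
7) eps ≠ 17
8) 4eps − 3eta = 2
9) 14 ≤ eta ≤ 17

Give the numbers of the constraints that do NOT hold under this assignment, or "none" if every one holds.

1) delta = 13 ≠ 10 and eta = 18 ≠ 17; both disjuncts false — does not hold.
2) delta = 13 is odd — holds.
3) beta=1, eps=14, eta=18; 1 of them equals 14 — holds.
4) gcd(13, 9) = 1 — holds.
5) values 1 < 9 < 17 — holds.
6) eps² + zeta² = 14² + 16² = 196 + 256 = 452 — holds.
7) eps = 14, and 14 ≠ 17 — holds.
8) 4eps − 3eta = 4(14) − 3(18) = 2 — holds.
9) eta = 18 is outside [14, 17] — does not hold.

Constraints 1, 9 are violated.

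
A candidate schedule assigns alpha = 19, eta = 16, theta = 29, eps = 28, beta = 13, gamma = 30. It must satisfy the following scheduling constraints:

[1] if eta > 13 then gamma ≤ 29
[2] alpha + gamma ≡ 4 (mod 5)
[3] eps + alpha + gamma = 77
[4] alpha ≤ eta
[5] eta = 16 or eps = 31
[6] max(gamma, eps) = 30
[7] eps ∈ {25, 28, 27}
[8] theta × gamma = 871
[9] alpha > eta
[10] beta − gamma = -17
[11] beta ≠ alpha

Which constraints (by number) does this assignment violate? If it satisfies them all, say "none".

Violated: 1, 4, and 8.

[1] eta = 16 > 13, so we need gamma ≤ 29; but gamma = 30 > 29 — fails.
[2] alpha + gamma = 49; 49 mod 5 = 4 — holds.
[3] eps + alpha + gamma = 28 + 19 + 30 = 77 — holds.
[4] alpha = 19, eta = 16; 19 > 16 (want ≤) — fails.
[5] eta = 16 = 16 (first disjunct) — holds.
[6] max(30, 28) = 30 — holds.
[7] eps = 28 is in {25, 28, 27} — holds.
[8] theta × gamma = 29 × 30 = 870, not 871 — fails.
[9] alpha = 19, eta = 16; 19 > 16 — holds.
[10] beta − gamma = 13 − 30 = -17 — holds.
[11] beta = 13, alpha = 19; distinct — holds.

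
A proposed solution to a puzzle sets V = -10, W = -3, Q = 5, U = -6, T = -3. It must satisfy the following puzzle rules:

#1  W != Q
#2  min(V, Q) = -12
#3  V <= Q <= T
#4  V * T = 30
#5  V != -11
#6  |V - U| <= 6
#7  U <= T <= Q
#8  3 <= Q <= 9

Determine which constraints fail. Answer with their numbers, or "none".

The assignment fails constraints 2, 3.

#1 W = -3, Q = 5; distinct  true
#2 min(-10, 5) = -10, not -12  false
#3 values -10, 5, -3; Q = 5 is not <= T = -3  false
#4 V * T = -10 * (-3) = 30  true
#5 V = -10, and -10 ≠ -11  true
#6 |-10 - (-6)| = 4; 4 ≤ 6  true
#7 values -6 <= -3 <= 5  true
#8 Q = 5 lies in [3, 9]  true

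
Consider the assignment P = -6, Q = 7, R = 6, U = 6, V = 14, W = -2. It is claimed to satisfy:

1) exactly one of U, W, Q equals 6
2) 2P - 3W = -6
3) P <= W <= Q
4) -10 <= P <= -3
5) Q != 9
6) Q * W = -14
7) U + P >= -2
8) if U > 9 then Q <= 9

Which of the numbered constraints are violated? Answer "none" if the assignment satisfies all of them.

1) U=6, W=-2, Q=7; 1 of them equals 6  OK
2) 2P - 3W = 2(-6) - 3(-2) = -6  OK
3) values -6 <= -2 <= 7  OK
4) P = -6 lies in [-10, -3]  OK
5) Q = 7, and 7 ≠ 9  OK
6) Q * W = 7 * (-2) = -14  OK
7) U + P = 6 + (-6) = 0; 0 ≥ -2  OK
8) U = 6, not > 9; antecedent false, conditional vacuously true  OK

Yes — all constraints hold.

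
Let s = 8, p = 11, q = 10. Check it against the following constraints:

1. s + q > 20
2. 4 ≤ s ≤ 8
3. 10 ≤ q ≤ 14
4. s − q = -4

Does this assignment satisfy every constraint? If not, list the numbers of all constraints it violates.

No — constraints 1 and 4 are not satisfied.

1. s + q = 8 + 10 = 18; 18 ≤ 20, bound 20 not met — fails.
2. s = 8 lies in [4, 8] — holds.
3. q = 10 lies in [10, 14] — holds.
4. s − q = 8 − 10 = -2, not -4 — fails.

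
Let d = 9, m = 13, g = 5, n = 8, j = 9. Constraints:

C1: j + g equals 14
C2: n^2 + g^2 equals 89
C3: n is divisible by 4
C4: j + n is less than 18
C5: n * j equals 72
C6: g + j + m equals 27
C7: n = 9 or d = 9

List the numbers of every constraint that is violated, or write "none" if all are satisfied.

C1: j + g = 9 + 5 = 14 — satisfied.
C2: n^2 + g^2 = 8^2 + 5^2 = 64 + 25 = 89 — satisfied.
C3: 8 / 4 = 2, so 4 divides 8 — satisfied.
C4: j + n = 9 + 8 = 17; 17 < 18 — satisfied.
C5: n * j = 8 * 9 = 72 — satisfied.
C6: g + j + m = 5 + 9 + 13 = 27 — satisfied.
C7: n = 8 ≠ 9, but d = 9 = 9 (second disjunct) — satisfied.

The assignment satisfies every constraint.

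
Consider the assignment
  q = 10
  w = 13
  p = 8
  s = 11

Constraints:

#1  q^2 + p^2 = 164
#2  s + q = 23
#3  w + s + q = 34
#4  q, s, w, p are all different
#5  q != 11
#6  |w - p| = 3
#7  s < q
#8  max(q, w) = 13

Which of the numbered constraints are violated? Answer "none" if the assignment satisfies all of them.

Violated: 2, 6, and 7.

#1 q^2 + p^2 = 10^2 + 8^2 = 100 + 64 = 164 — OK.
#2 s + q = 11 + 10 = 21, not 23 — violated.
#3 w + s + q = 13 + 11 + 10 = 34 — OK.
#4 values 10, 11, 13, 8 are pairwise distinct — OK.
#5 q = 10, and 10 ≠ 11 — OK.
#6 |13 - 8| = 5, not 3 — violated.
#7 s = 11, q = 10; 11 ≥ 10 (want <) — violated.
#8 max(10, 13) = 13 — OK.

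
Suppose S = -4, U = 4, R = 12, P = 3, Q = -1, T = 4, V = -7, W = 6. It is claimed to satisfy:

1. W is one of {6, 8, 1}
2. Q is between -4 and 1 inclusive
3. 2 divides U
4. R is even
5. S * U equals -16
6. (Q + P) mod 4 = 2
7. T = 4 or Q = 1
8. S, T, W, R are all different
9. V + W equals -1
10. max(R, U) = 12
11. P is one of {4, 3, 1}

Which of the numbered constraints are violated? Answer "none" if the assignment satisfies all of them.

No violations.

1. W = 6 is in {6, 8, 1}  ✓
2. Q = -1 lies in [-4, 1]  ✓
3. 4 / 2 = 2, so 2 divides 4  ✓
4. R = 12 is even  ✓
5. S * U = -4 * 4 = -16  ✓
6. Q + P = 2; 2 mod 4 = 2  ✓
7. T = 4 = 4 (first disjunct)  ✓
8. values -4, 4, 6, 12 are pairwise distinct  ✓
9. V + W = -7 + 6 = -1  ✓
10. max(12, 4) = 12  ✓
11. P = 3 is in {4, 3, 1}  ✓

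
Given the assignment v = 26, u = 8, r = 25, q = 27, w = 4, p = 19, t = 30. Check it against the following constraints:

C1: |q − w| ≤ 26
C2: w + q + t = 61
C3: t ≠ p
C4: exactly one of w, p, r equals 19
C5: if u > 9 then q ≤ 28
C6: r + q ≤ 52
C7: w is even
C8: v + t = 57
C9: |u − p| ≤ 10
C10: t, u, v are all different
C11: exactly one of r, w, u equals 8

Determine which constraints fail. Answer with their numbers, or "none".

The assignment fails constraints 8 and 9.

C1: |27 − 4| = 23; 23 ≤ 26 — satisfied.
C2: w + q + t = 4 + 27 + 30 = 61 — satisfied.
C3: t = 30, p = 19; distinct — satisfied.
C4: w=4, p=19, r=25; 1 of them equals 19 — satisfied.
C5: u = 8, not > 9; antecedent false, conditional vacuously true — satisfied.
C6: r + q = 25 + 27 = 52; 52 ≤ 52 — satisfied.
C7: w = 4 is even — satisfied.
C8: v + t = 26 + 30 = 56, not 57 — violated.
C9: |8 − 19| = 11; 11 > 10, exceeds bound 10 — violated.
C10: values 30, 8, 26 are pairwise distinct — satisfied.
C11: r=25, w=4, u=8; 1 of them equals 8 — satisfied.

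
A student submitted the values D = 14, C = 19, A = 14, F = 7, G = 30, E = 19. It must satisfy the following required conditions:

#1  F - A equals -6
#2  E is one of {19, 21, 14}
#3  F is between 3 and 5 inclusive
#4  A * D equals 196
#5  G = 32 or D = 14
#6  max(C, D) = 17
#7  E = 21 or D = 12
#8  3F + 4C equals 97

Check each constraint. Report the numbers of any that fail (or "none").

No — constraints 1, 3, 6, 7 are not satisfied.

#1 F - A = 7 - 14 = -7, not -6 — violated.
#2 E = 19 is in {19, 21, 14} — OK.
#3 F = 7 is outside [3, 5] — violated.
#4 A * D = 14 * 14 = 196 — OK.
#5 G = 30 ≠ 32, but D = 14 = 14 (second disjunct) — OK.
#6 max(19, 14) = 19, not 17 — violated.
#7 E = 19 ≠ 21 and D = 14 ≠ 12; both disjuncts false — violated.
#8 3F + 4C = 3(7) + 4(19) = 97 — OK.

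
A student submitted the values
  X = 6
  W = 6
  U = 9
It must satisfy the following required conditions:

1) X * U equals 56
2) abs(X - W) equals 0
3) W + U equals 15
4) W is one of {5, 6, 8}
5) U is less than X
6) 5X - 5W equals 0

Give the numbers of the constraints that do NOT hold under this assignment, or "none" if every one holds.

Constraints 1 and 5 are violated.

1) X * U = 6 * 9 = 54, not 56  ✘
2) abs(6 - 6) = 0  ✔
3) W + U = 6 + 9 = 15  ✔
4) W = 6 is in {5, 6, 8}  ✔
5) U = 9, X = 6; 9 ≥ 6 (want <)  ✘
6) 5X - 5W = 5(6) - 5(6) = 0  ✔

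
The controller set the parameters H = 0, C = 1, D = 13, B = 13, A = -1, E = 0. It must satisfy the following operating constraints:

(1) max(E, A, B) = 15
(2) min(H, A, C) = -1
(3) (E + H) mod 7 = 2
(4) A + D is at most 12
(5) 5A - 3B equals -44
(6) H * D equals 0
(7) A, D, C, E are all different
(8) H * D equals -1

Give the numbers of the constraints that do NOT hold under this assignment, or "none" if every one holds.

(1) max(0, -1, 13) = 13, not 15 — violated.
(2) min(0, -1, 1) = -1 — OK.
(3) E + H = 0; 0 mod 7 = 0, not 2 — violated.
(4) A + D = -1 + 13 = 12; 12 ≤ 12 — OK.
(5) 5A - 3B = 5(-1) - 3(13) = -44 — OK.
(6) H * D = 0 * 13 = 0 — OK.
(7) values -1, 13, 1, 0 are pairwise distinct — OK.
(8) H * D = 0 * 13 = 0, not -1 — violated.

The assignment fails constraints 1, 3, 8.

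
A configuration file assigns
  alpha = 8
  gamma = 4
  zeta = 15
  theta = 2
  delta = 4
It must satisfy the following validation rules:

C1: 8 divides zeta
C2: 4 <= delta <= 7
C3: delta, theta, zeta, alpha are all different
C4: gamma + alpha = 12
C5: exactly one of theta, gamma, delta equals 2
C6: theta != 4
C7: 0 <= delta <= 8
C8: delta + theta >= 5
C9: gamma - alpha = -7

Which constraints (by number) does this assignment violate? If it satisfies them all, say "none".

The assignment fails constraints 1 and 9.

C1: 15 = 8*1 + 7, so 8 does not divide 15 — fails.
C2: delta = 4 lies in [4, 7] — holds.
C3: values 4, 2, 15, 8 are pairwise distinct — holds.
C4: gamma + alpha = 4 + 8 = 12 — holds.
C5: theta=2, gamma=4, delta=4; 1 of them equals 2 — holds.
C6: theta = 2, and 2 ≠ 4 — holds.
C7: delta = 4 lies in [0, 8] — holds.
C8: delta + theta = 4 + 2 = 6; 6 ≥ 5 — holds.
C9: gamma - alpha = 4 - 8 = -4, not -7 — fails.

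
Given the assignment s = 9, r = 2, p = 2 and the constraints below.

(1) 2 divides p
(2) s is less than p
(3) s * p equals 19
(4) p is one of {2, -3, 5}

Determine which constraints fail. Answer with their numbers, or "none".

No — constraints 2 and 3 are not satisfied.

(1) 2 / 2 = 1, so 2 divides 2  OK
(2) s = 9, p = 2; 9 ≥ 2 (want <)  FAIL
(3) s * p = 9 * 2 = 18, not 19  FAIL
(4) p = 2 is in {2, -3, 5}  OK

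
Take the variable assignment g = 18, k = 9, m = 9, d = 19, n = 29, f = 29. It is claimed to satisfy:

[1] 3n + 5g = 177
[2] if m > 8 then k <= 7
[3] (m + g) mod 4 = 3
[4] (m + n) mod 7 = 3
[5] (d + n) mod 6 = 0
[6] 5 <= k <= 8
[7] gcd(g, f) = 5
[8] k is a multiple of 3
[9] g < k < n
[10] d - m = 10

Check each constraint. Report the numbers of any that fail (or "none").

[1] 3n + 5g = 3(29) + 5(18) = 177 — OK.
[2] m = 9 > 8, so we need k ≤ 7; but k = 9 > 7 — violated.
[3] m + g = 27; 27 mod 4 = 3 — OK.
[4] m + n = 38; 38 mod 7 = 3 — OK.
[5] d + n = 48; 48 mod 6 = 0 — OK.
[6] k = 9 is outside [5, 8] — violated.
[7] gcd(18, 29) = 1, not 5 — violated.
[8] 9 / 3 = 3, so 3 divides 9 — OK.
[9] values 18, 9, 29; g = 18 is not < k = 9 — violated.
[10] d - m = 19 - 9 = 10 — OK.

Violated: 2, 6, 7, 9.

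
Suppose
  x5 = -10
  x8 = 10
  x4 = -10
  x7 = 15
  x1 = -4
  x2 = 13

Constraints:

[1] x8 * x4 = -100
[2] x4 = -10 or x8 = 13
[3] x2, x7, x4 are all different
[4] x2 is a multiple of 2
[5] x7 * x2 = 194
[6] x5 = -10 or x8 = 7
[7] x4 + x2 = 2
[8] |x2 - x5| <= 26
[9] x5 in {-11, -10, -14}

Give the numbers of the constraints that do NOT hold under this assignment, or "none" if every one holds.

[1] x8 * x4 = 10 * (-10) = -100 — OK.
[2] x4 = -10 = -10 (first disjunct) — OK.
[3] values 13, 15, -10 are pairwise distinct — OK.
[4] 13 = 2*6 + 1, so 2 does not divide 13 — violated.
[5] x7 * x2 = 15 * 13 = 195, not 194 — violated.
[6] x5 = -10 = -10 (first disjunct) — OK.
[7] x4 + x2 = -10 + 13 = 3, not 2 — violated.
[8] |13 - (-10)| = 23; 23 ≤ 26 — OK.
[9] x5 = -10 is in {-11, -10, -14} — OK.

No — constraints 4, 5, and 7 are not satisfied.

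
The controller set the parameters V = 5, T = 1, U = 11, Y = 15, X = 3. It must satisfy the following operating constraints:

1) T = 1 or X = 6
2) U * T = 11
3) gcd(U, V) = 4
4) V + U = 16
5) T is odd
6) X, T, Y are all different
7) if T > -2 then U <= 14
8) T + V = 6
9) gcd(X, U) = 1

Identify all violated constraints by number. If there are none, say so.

Constraint 3 is violated.

1) T = 1 = 1 (first disjunct) — OK.
2) U * T = 11 * 1 = 11 — OK.
3) gcd(11, 5) = 1, not 4 — violated.
4) V + U = 5 + 11 = 16 — OK.
5) T = 1 is odd — OK.
6) values 3, 1, 15 are pairwise distinct — OK.
7) T = 1 > -2, so we need U ≤ 14; U = 11 ≤ 14 — OK.
8) T + V = 1 + 5 = 6 — OK.
9) gcd(3, 11) = 1 — OK.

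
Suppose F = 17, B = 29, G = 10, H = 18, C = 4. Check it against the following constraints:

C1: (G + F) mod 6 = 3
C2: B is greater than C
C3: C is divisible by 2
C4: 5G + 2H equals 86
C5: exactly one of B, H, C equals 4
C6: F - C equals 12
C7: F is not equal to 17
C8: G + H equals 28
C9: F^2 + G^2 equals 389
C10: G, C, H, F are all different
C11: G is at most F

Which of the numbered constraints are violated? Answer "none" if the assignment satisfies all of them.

Constraints 6 and 7 are violated.

C1: G + F = 27; 27 mod 6 = 3 — OK.
C2: B = 29, C = 4; 29 > 4 — OK.
C3: 4 / 2 = 2, so 2 divides 4 — OK.
C4: 5G + 2H = 5(10) + 2(18) = 86 — OK.
C5: B=29, H=18, C=4; 1 of them equals 4 — OK.
C6: F - C = 17 - 4 = 13, not 12 — violated.
C7: F = 17, but 17 is required to differ — violated.
C8: G + H = 10 + 18 = 28 — OK.
C9: F^2 + G^2 = 17^2 + 10^2 = 289 + 100 = 389 — OK.
C10: values 10, 4, 18, 17 are pairwise distinct — OK.
C11: G = 10, F = 17; 10 ≤ 17 — OK.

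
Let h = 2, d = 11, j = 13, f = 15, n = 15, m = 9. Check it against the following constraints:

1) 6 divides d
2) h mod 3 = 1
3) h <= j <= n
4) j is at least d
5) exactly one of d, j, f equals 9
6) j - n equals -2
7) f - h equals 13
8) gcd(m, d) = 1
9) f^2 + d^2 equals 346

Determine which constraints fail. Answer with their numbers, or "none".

1) 11 = 6*1 + 5, so 6 does not divide 11 — fails.
2) 2 mod 3 = 2, not 1 — fails.
3) values 2 <= 13 <= 15 — holds.
4) j = 13, d = 11; 13 ≥ 11 — holds.
5) d=11, j=13, f=15; 0 of them equal 9, not exactly one — fails.
6) j - n = 13 - 15 = -2 — holds.
7) f - h = 15 - 2 = 13 — holds.
8) gcd(9, 11) = 1 — holds.
9) f^2 + d^2 = 15^2 + 11^2 = 225 + 121 = 346 — holds.

No — constraints 1, 2, 5 are not satisfied.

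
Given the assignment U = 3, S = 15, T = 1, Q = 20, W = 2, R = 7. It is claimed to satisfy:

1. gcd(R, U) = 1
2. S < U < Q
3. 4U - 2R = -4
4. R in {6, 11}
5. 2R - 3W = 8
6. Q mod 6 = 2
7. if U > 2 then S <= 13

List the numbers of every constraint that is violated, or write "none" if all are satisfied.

1. gcd(7, 3) = 1  ✓
2. values 15, 3, 20; S = 15 is not < U = 3  ✗
3. 4U - 2R = 4(3) - 2(7) = -2, not -4  ✗
4. R = 7 is not in {6, 11}  ✗
5. 2R - 3W = 2(7) - 3(2) = 8  ✓
6. 20 mod 6 = 2  ✓
7. U = 3 > 2, so we need S ≤ 13; but S = 15 > 13  ✗

Constraints 2, 3, 4, 7 are violated.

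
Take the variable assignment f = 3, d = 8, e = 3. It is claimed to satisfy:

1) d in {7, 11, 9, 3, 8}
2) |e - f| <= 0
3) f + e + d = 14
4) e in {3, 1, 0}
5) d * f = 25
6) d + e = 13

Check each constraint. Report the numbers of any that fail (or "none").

1) d = 8 is in {7, 11, 9, 3, 8} — holds.
2) |3 - 3| = 0; 0 ≤ 0 — holds.
3) f + e + d = 3 + 3 + 8 = 14 — holds.
4) e = 3 is in {3, 1, 0} — holds.
5) d * f = 8 * 3 = 24, not 25 — fails.
6) d + e = 8 + 3 = 11, not 13 — fails.

No — constraints 5 and 6 are not satisfied.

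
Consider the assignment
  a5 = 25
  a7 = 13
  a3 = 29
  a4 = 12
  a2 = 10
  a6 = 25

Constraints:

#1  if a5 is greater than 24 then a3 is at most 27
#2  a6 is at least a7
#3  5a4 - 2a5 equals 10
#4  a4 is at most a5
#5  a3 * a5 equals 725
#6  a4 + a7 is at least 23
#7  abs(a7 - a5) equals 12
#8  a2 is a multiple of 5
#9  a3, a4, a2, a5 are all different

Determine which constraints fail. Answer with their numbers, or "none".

No — constraint 1 is not satisfied.

#1 a5 = 25 > 24, so we need a3 ≤ 27; but a3 = 29 > 27 — violated.
#2 a6 = 25, a7 = 13; 25 ≥ 13 — OK.
#3 5a4 - 2a5 = 5(12) - 2(25) = 10 — OK.
#4 a4 = 12, a5 = 25; 12 ≤ 25 — OK.
#5 a3 * a5 = 29 * 25 = 725 — OK.
#6 a4 + a7 = 12 + 13 = 25; 25 ≥ 23 — OK.
#7 abs(13 - 25) = 12 — OK.
#8 10 / 5 = 2, so 5 divides 10 — OK.
#9 values 29, 12, 10, 25 are pairwise distinct — OK.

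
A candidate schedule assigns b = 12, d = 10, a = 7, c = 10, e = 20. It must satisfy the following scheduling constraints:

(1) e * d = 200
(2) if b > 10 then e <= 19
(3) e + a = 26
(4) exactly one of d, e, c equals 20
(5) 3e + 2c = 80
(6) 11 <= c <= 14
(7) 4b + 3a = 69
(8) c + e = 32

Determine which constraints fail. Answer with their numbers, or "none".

No — constraints 2, 3, 6, and 8 are not satisfied.

(1) e * d = 20 * 10 = 200 — holds.
(2) b = 12 > 10, so we need e ≤ 19; but e = 20 > 19 — does not hold.
(3) e + a = 20 + 7 = 27, not 26 — does not hold.
(4) d=10, e=20, c=10; 1 of them equals 20 — holds.
(5) 3e + 2c = 3(20) + 2(10) = 80 — holds.
(6) c = 10 is outside [11, 14] — does not hold.
(7) 4b + 3a = 4(12) + 3(7) = 69 — holds.
(8) c + e = 10 + 20 = 30, not 32 — does not hold.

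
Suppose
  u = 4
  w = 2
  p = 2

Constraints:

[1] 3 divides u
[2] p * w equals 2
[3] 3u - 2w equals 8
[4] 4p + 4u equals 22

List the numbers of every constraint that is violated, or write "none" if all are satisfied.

[1] 4 = 3*1 + 1, so 3 does not divide 4 — violated.
[2] p * w = 2 * 2 = 4, not 2 — violated.
[3] 3u - 2w = 3(4) - 2(2) = 8 — satisfied.
[4] 4p + 4u = 4(2) + 4(4) = 24, not 22 — violated.

The assignment fails constraints 1, 2, 4.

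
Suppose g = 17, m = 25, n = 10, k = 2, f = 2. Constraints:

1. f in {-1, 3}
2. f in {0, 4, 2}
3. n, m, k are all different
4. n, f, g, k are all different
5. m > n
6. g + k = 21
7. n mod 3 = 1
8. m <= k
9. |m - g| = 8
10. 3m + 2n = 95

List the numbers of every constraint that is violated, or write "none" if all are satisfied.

Constraints 1, 4, 6, and 8 do not hold.

1. f = 2 is not in {-1, 3} — violated.
2. f = 2 is in {0, 4, 2} — satisfied.
3. values 10, 25, 2 are pairwise distinct — satisfied.
4. f = k = 2, not all different — violated.
5. m = 25, n = 10; 25 > 10 — satisfied.
6. g + k = 17 + 2 = 19, not 21 — violated.
7. 10 mod 3 = 1 — satisfied.
8. m = 25, k = 2; 25 > 2 (want ≤) — violated.
9. |25 - 17| = 8 — satisfied.
10. 3m + 2n = 3(25) + 2(10) = 95 — satisfied.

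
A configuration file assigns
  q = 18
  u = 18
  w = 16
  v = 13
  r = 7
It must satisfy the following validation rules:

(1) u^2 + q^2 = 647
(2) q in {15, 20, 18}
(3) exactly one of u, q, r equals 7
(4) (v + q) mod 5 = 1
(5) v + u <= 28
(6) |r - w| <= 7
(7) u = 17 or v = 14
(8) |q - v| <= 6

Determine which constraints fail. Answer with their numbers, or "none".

No — constraints 1, 5, 6, and 7 are not satisfied.

(1) u^2 + q^2 = 18^2 + 18^2 = 324 + 324 = 648, not 647  ✘
(2) q = 18 is in {15, 20, 18}  ✔
(3) u=18, q=18, r=7; 1 of them equals 7  ✔
(4) v + q = 31; 31 mod 5 = 1  ✔
(5) v + u = 13 + 18 = 31; 31 > 28, bound 28 not met  ✘
(6) |7 - 16| = 9; 9 > 7, exceeds bound 7  ✘
(7) u = 18 ≠ 17 and v = 13 ≠ 14; both disjuncts false  ✘
(8) |18 - 13| = 5; 5 ≤ 6  ✔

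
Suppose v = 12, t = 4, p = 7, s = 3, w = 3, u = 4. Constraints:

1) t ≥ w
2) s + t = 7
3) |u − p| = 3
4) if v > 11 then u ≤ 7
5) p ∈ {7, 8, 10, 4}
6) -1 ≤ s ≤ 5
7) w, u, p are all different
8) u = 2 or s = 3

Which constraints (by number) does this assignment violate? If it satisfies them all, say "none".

Yes — all constraints hold.

1) t = 4, w = 3; 4 ≥ 3 — holds.
2) s + t = 3 + 4 = 7 — holds.
3) |4 − 7| = 3 — holds.
4) v = 12 > 11, so we need u ≤ 7; u = 4 ≤ 7 — holds.
5) p = 7 is in {7, 8, 10, 4} — holds.
6) s = 3 lies in [-1, 5] — holds.
7) values 3, 4, 7 are pairwise distinct — holds.
8) u = 4 ≠ 2, but s = 3 = 3 (second disjunct) — holds.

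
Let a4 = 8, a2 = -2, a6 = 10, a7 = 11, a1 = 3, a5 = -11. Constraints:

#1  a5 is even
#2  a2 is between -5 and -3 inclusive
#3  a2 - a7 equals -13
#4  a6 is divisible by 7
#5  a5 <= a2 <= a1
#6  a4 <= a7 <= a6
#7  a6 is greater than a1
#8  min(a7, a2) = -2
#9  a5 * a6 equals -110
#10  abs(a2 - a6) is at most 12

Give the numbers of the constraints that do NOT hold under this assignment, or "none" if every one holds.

#1 a5 = -11 is odd  false
#2 a2 = -2 is outside [-5, -3]  false
#3 a2 - a7 = -2 - 11 = -13  true
#4 10 = 7*1 + 3, so 7 does not divide 10  false
#5 values -11 <= -2 <= 3  true
#6 values 8, 11, 10; a7 = 11 is not <= a6 = 10  false
#7 a6 = 10, a1 = 3; 10 > 3  true
#8 min(11, -2) = -2  true
#9 a5 * a6 = -11 * 10 = -110  true
#10 abs(-2 - 10) = 12; 12 ≤ 12  true

No — constraints 1, 2, 4, 6 are not satisfied.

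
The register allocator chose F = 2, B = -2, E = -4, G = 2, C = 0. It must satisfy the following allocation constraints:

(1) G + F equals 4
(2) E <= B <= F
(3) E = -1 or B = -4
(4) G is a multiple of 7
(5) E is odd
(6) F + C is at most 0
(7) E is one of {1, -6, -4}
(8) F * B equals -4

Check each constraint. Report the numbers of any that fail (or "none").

(1) G + F = 2 + 2 = 4 — holds.
(2) values -4 <= -2 <= 2 — holds.
(3) E = -4 ≠ -1 and B = -2 ≠ -4; both disjuncts false — does not hold.
(4) 2 = 7*0 + 2, so 7 does not divide 2 — does not hold.
(5) E = -4 is even — does not hold.
(6) F + C = 2 + 0 = 2; 2 > 0, bound 0 not met — does not hold.
(7) E = -4 is in {1, -6, -4} — holds.
(8) F * B = 2 * (-2) = -4 — holds.

No — constraints 3, 4, 5, and 6 are not satisfied.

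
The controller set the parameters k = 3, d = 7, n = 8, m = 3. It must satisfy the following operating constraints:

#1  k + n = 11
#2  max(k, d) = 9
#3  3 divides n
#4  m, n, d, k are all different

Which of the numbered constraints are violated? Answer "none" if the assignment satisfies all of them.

#1 k + n = 3 + 8 = 11 — OK.
#2 max(3, 7) = 7, not 9 — violated.
#3 8 = 3×2 + 2, so 3 does not divide 8 — violated.
#4 m = k = 3, not all different — violated.

The assignment fails constraints 2, 3, 4.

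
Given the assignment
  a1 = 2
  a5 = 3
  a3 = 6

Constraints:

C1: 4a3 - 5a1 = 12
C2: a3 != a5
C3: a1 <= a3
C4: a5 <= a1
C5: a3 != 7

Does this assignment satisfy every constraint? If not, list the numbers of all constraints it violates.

Constraints 1 and 4 do not hold.

C1: 4a3 - 5a1 = 4(6) - 5(2) = 14, not 12  false
C2: a3 = 6, a5 = 3; distinct  true
C3: a1 = 2, a3 = 6; 2 ≤ 6  true
C4: a5 = 3, a1 = 2; 3 > 2 (want ≤)  false
C5: a3 = 6, and 6 ≠ 7  true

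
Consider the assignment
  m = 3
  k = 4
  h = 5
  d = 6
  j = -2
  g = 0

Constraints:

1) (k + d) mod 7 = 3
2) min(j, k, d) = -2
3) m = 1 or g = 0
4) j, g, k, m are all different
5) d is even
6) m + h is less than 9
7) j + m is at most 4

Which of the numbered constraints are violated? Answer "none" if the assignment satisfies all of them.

No violations.

1) k + d = 10; 10 mod 7 = 3 — holds.
2) min(-2, 4, 6) = -2 — holds.
3) m = 3 ≠ 1, but g = 0 = 0 (second disjunct) — holds.
4) values -2, 0, 4, 3 are pairwise distinct — holds.
5) d = 6 is even — holds.
6) m + h = 3 + 5 = 8; 8 < 9 — holds.
7) j + m = -2 + 3 = 1; 1 ≤ 4 — holds.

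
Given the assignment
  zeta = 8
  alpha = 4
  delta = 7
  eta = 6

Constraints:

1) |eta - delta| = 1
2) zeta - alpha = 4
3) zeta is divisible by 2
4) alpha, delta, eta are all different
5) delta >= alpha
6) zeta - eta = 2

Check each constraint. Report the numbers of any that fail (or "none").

1) |6 - 7| = 1  holds
2) zeta - alpha = 8 - 4 = 4  holds
3) 8 / 2 = 4, so 2 divides 8  holds
4) values 4, 7, 6 are pairwise distinct  holds
5) delta = 7, alpha = 4; 7 ≥ 4  holds
6) zeta - eta = 8 - 6 = 2  holds

None — every constraint holds.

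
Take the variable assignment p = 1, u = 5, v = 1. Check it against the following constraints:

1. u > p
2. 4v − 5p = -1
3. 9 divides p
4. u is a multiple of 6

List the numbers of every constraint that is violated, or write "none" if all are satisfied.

1. u = 5, p = 1; 5 > 1  OK
2. 4v − 5p = 4(1) − 5(1) = -1  OK
3. 1 = 9×0 + 1, so 9 does not divide 1  FAIL
4. 5 = 6×0 + 5, so 6 does not divide 5  FAIL

Constraints 3 and 4 do not hold.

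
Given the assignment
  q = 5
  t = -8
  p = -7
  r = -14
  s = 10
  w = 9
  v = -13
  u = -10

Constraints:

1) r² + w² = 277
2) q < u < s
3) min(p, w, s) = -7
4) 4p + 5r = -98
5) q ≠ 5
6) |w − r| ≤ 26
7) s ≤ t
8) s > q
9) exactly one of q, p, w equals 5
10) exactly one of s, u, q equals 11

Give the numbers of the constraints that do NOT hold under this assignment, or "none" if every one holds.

Constraints 2, 5, 7, and 10 are violated.

1) r² + w² = (-14)² + 9² = 196 + 81 = 277 — OK.
2) values 5, -10, 10; q = 5 is not < u = -10 — violated.
3) min(-7, 9, 10) = -7 — OK.
4) 4p + 5r = 4(-7) + 5(-14) = -98 — OK.
5) q = 5, but 5 is required to differ — violated.
6) |9 − (-14)| = 23; 23 ≤ 26 — OK.
7) s = 10, t = -8; 10 > -8 (want ≤) — violated.
8) s = 10, q = 5; 10 > 5 — OK.
9) q=5, p=-7, w=9; 1 of them equals 5 — OK.
10) s=10, u=-10, q=5; 0 of them equal 11, not exactly one — violated.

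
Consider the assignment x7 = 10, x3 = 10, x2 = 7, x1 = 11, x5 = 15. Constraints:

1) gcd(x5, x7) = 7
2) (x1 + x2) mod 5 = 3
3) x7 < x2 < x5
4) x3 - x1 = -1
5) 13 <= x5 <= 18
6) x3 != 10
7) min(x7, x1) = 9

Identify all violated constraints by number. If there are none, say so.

No — constraints 1, 3, 6, and 7 are not satisfied.

1) gcd(15, 10) = 5, not 7  FAIL
2) x1 + x2 = 18; 18 mod 5 = 3  OK
3) values 10, 7, 15; x7 = 10 is not < x2 = 7  FAIL
4) x3 - x1 = 10 - 11 = -1  OK
5) x5 = 15 lies in [13, 18]  OK
6) x3 = 10, but 10 is required to differ  FAIL
7) min(10, 11) = 10, not 9  FAIL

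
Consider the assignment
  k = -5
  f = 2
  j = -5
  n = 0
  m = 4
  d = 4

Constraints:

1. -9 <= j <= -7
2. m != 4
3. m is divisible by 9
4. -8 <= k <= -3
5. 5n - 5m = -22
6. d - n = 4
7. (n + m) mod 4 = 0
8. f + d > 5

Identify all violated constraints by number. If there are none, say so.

1. j = -5 is outside [-9, -7] — violated.
2. m = 4, but 4 is required to differ — violated.
3. 4 = 9*0 + 4, so 9 does not divide 4 — violated.
4. k = -5 lies in [-8, -3] — OK.
5. 5n - 5m = 5(0) - 5(4) = -20, not -22 — violated.
6. d - n = 4 - 0 = 4 — OK.
7. n + m = 4; 4 mod 4 = 0 — OK.
8. f + d = 2 + 4 = 6; 6 > 5 — OK.

The assignment fails constraints 1, 2, 3, and 5.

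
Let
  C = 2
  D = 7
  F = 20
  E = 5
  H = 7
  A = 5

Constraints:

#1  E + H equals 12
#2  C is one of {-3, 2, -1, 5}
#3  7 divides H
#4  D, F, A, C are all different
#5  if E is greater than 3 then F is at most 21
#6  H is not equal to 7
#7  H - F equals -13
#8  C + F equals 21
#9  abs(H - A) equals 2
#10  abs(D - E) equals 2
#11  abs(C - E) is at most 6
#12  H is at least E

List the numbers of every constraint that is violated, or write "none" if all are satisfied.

#1 E + H = 5 + 7 = 12  OK
#2 C = 2 is in {-3, 2, -1, 5}  OK
#3 7 / 7 = 1, so 7 divides 7  OK
#4 values 7, 20, 5, 2 are pairwise distinct  OK
#5 E = 5 > 3, so we need F ≤ 21; F = 20 ≤ 21  OK
#6 H = 7, but 7 is required to differ  FAIL
#7 H - F = 7 - 20 = -13  OK
#8 C + F = 2 + 20 = 22, not 21  FAIL
#9 abs(7 - 5) = 2  OK
#10 abs(7 - 5) = 2  OK
#11 abs(2 - 5) = 3; 3 ≤ 6  OK
#12 H = 7, E = 5; 7 ≥ 5  OK

Constraints 6 and 8 do not hold.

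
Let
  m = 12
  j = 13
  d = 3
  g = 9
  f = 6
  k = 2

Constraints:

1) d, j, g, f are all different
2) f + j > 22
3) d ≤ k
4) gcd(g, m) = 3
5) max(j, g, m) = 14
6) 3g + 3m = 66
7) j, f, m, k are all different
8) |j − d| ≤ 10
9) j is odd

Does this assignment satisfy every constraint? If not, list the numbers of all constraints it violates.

1) values 3, 13, 9, 6 are pairwise distinct  yes
2) f + j = 6 + 13 = 19; 19 ≤ 22, bound 22 not met  no
3) d = 3, k = 2; 3 > 2 (want ≤)  no
4) gcd(9, 12) = 3  yes
5) max(13, 9, 12) = 13, not 14  no
6) 3g + 3m = 3(9) + 3(12) = 63, not 66  no
7) values 13, 6, 12, 2 are pairwise distinct  yes
8) |13 − 3| = 10; 10 ≤ 10  yes
9) j = 13 is odd  yes

Constraints 2, 3, 5, and 6 are violated.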